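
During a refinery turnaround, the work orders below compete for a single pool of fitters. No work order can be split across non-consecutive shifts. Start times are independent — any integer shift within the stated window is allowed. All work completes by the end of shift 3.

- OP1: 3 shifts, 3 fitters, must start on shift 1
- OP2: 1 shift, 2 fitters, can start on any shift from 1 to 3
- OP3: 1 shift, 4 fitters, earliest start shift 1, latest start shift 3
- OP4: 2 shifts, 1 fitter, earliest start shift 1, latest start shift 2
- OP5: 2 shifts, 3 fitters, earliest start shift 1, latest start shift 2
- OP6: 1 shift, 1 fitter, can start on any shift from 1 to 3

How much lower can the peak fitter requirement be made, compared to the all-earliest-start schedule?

6

Early-start peak: s1:14  s2:7  s3:3 ⇒ 14.
Leveled (OP1@1, OP2@1, OP3@3, OP4@2, OP5@1, OP6@2): s1:8  s2:8  s3:8 ⇒ 8.
Reduction 14 − 8 = 6.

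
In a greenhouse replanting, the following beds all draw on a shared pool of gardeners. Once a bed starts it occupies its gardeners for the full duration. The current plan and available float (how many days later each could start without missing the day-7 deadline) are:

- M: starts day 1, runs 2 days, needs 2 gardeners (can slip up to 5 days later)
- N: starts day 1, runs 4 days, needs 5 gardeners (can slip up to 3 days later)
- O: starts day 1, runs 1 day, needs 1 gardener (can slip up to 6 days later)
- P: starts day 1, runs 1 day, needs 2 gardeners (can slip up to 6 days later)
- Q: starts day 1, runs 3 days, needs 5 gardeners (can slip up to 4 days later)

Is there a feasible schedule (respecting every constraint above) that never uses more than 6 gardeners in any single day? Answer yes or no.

no

The minimum achievable peak is 7; 6 < 7, so no feasible schedule stays within the cap.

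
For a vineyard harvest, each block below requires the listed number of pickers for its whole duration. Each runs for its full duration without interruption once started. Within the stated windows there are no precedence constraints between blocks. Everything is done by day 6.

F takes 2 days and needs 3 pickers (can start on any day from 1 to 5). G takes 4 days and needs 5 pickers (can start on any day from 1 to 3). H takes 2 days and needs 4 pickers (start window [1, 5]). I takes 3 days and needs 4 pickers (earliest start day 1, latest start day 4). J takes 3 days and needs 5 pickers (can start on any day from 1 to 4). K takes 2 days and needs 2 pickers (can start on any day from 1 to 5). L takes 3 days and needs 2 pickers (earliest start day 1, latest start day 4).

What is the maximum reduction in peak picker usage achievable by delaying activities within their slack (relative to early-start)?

Early-start peak: d1:25  d2:25  d3:16  d4:5  d5:0  d6:0 ⇒ 25.
Leveled (F@1, G@1, H@5, I@1, J@4, K@5, L@3): d1:12  d2:12  d3:11  d4:12  d5:13  d6:11 ⇒ 13.
Reduction 25 − 13 = 12.

12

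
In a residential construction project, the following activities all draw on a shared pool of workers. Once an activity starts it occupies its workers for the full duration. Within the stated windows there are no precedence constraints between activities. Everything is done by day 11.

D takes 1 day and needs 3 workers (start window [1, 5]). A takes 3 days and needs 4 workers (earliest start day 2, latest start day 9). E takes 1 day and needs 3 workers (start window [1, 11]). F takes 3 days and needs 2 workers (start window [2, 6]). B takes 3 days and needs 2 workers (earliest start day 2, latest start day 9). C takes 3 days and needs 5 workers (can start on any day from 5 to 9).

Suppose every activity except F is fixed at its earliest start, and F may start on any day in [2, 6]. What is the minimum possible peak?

F@2: d1:6  d2:8  d3:8  d4:8  d5:5  d6:5  d7:5  d8:0  d9:0  d10:0  d11:0 → peak 8
F@3: d1:6  d2:6  d3:8  d4:8  d5:7  d6:5  d7:5  d8:0  d9:0  d10:0  d11:0 → peak 8
F@4: d1:6  d2:6  d3:6  d4:8  d5:7  d6:7  d7:5  d8:0  d9:0  d10:0  d11:0 → peak 8
F@5: d1:6  d2:6  d3:6  d4:6  d5:7  d6:7  d7:7  d8:0  d9:0  d10:0  d11:0 → peak 7
F@6: d1:6  d2:6  d3:6  d4:6  d5:5  d6:7  d7:7  d8:2  d9:0  d10:0  d11:0 → peak 7
Best is F@5, peak 7.

7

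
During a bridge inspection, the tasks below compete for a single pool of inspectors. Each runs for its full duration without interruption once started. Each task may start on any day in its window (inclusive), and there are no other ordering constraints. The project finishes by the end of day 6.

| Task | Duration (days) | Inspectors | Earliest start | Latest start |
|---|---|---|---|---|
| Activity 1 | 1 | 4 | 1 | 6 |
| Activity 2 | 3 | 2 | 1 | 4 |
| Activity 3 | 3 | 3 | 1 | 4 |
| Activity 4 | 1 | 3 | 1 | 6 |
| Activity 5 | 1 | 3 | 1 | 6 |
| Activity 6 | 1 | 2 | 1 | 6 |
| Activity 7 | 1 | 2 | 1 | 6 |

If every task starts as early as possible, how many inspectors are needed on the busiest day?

19

Early-start schedule: Activity 1@1, Activity 2@1, Activity 3@1, Activity 4@1, Activity 5@1, Activity 6@1, Activity 7@1.
Load per day: day 1: 19, day 2: 5, day 3: 5, day 4: 0, day 5: 0, day 6: 0.
Peak is 19.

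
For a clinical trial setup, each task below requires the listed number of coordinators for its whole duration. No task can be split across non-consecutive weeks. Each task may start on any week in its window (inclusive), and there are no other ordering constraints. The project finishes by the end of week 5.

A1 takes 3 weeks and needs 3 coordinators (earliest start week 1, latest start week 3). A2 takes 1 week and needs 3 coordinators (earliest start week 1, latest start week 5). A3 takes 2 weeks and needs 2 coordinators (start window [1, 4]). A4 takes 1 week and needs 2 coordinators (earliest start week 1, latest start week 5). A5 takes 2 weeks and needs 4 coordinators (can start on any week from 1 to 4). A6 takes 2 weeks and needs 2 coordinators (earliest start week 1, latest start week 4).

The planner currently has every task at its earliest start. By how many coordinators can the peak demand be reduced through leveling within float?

9

Early-start peak: w1:16  w2:11  w3:3  w4:0  w5:0 ⇒ 16.
Leveled (A1@1, A2@1, A3@2, A4@2, A5@4, A6@3): w1:6  w2:7  w3:7  w4:6  w5:4 ⇒ 7.
Reduction 16 − 7 = 9.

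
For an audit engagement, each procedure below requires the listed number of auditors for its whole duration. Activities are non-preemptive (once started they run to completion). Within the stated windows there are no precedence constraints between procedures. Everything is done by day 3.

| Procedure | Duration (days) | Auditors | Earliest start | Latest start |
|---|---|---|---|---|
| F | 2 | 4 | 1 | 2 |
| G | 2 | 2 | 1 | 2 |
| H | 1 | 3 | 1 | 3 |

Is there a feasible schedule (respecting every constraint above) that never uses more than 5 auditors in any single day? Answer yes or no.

no

The minimum achievable peak is 6; 5 < 6, so no feasible schedule stays within the cap.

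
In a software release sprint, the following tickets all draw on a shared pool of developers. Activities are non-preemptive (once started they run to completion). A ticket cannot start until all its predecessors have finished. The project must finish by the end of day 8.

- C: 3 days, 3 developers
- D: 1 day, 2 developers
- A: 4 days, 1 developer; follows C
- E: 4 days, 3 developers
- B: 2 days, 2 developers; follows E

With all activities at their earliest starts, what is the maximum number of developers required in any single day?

Early-start schedule: C@1, D@1, A@4, E@1, B@5.
Load per day: day 1: 8, day 2: 6, day 3: 6, day 4: 4, day 5: 3, day 6: 3, day 7: 1, day 8: 0.
Peak is 8.

8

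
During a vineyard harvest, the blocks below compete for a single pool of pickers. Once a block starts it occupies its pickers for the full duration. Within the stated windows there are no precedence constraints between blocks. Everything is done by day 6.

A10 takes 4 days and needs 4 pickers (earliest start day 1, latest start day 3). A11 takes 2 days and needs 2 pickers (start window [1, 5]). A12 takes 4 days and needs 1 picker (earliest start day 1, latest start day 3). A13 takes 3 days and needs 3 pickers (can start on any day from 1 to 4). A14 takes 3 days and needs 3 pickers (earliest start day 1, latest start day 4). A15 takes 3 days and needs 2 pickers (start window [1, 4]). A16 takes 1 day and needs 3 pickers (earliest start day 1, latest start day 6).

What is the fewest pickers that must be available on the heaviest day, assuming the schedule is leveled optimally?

Early-start (A10@1, A11@1, A12@1, A13@1, A14@1, A15@1, A16@1) gives peak 18: d1:18  d2:15  d3:13  d4:5  d5:0  d6:0.
Shift A14→4, A15→3, A16→5.
Schedule A10@1, A11@1, A12@1, A13@1, A14@4, A15@3, A16@5: d1:10  d2:10  d3:10  d4:10  d5:8  d6:3 — peak 10.

10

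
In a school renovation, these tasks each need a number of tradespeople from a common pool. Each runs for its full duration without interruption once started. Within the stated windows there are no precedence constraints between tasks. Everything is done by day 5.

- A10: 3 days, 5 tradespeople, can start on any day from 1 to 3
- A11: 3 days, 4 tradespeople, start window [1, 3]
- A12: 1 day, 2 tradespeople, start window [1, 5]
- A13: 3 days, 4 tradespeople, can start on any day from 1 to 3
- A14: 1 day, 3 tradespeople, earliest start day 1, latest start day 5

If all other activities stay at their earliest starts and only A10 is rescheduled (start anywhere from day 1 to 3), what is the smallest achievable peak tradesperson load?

13

A10@1: d1:18  d2:13  d3:13  d4:0  d5:0 → peak 18
A10@2: d1:13  d2:13  d3:13  d4:5  d5:0 → peak 13
A10@3: d1:13  d2:8  d3:13  d4:5  d5:5 → peak 13
Best is A10@2, peak 13.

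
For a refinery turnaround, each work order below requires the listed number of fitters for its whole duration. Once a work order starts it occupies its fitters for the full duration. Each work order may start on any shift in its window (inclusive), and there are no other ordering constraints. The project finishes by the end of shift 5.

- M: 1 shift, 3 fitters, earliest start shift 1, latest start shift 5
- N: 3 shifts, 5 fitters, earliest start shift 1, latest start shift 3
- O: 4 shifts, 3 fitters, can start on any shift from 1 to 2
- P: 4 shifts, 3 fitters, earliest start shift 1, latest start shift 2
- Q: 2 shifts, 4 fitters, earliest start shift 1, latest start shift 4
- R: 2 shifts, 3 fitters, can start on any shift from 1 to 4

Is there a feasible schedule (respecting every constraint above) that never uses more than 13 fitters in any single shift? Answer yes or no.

Schedule M@1, N@1, O@1, P@2, Q@4, R@4: s1:11  s2:11  s3:11  s4:13  s5:10 — peak 13 ≤ 13.

yes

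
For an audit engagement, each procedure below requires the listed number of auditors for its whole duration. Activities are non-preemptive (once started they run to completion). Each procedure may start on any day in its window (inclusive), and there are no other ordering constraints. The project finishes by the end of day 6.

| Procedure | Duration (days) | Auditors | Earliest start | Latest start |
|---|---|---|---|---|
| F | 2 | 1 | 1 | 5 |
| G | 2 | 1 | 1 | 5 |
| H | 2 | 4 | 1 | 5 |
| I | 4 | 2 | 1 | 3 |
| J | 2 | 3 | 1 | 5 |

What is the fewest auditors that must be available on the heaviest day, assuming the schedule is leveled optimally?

5

Early-start (F@1, G@1, H@1, I@1, J@1) gives peak 11: d1:11  d2:11  d3:2  d4:2  d5:0  d6:0.
Shift H→5, J→3.
Schedule F@1, G@1, H@5, I@1, J@3: d1:4  d2:4  d3:5  d4:5  d5:4  d6:4 — peak 5.
Total auditor-days = 26 over 6 days ⇒ peak ≥ ⌈26/6⌉ = 5, so 5 is optimal.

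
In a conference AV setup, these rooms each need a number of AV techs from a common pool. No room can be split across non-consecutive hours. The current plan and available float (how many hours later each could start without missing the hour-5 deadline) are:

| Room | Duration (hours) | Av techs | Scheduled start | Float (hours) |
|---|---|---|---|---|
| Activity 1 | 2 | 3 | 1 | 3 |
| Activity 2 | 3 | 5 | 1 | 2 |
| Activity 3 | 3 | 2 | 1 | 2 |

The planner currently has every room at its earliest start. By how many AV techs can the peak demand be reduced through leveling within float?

Early-start peak: h1:10  h2:10  h3:7  h4:0  h5:0 ⇒ 10.
Leveled (Activity 1@1, Activity 2@3, Activity 3@1): h1:5  h2:5  h3:7  h4:5  h5:5 ⇒ 7.
Reduction 10 − 7 = 3.

3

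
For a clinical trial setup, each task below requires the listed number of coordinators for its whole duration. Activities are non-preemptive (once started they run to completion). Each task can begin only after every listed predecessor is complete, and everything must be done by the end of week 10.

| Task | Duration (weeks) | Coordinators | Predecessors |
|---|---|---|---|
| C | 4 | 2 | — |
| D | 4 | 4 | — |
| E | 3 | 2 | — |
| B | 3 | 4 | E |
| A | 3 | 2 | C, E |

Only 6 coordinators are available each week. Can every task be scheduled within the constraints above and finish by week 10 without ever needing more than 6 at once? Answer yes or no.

Schedule C@1, D@1, E@5, B@8, A@8: w1:6  w2:6  w3:6  w4:6  w5:2  w6:2  w7:2  w8:6  w9:6  w10:6 — peak 6 ≤ 6.

yes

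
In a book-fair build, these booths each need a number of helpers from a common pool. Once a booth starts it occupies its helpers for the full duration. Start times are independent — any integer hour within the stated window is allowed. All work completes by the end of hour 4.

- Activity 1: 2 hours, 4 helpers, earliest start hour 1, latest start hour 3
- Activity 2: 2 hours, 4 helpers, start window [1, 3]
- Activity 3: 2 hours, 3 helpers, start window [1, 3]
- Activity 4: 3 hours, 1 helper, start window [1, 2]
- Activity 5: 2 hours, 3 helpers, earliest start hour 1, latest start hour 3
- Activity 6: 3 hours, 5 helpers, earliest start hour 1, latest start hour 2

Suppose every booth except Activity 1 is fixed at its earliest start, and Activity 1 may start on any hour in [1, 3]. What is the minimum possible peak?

16

Activity 1@1: h1:20  h2:20  h3:6  h4:0 → peak 20
Activity 1@2: h1:16  h2:20  h3:10  h4:0 → peak 20
Activity 1@3: h1:16  h2:16  h3:10  h4:4 → peak 16
Best is Activity 1@3, peak 16.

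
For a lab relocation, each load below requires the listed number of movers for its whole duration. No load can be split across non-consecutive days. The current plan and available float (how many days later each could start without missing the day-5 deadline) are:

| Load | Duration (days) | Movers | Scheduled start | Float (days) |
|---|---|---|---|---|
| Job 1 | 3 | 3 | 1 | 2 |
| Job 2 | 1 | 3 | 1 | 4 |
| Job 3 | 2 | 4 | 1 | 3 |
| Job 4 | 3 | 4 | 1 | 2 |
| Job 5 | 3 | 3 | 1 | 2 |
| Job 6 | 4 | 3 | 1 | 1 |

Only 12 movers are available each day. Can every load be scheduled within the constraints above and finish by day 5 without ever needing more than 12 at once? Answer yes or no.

The minimum achievable peak is 13; 12 < 13, so no feasible schedule stays within the cap.

no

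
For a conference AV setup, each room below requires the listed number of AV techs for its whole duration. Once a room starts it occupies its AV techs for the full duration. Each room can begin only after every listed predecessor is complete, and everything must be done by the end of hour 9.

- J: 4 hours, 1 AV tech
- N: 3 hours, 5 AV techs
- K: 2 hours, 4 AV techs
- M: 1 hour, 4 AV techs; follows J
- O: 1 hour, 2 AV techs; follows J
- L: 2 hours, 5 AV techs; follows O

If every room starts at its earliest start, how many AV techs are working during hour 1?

At early start, hour 1 has: J, N, K.
Demand: 1 + 5 + 4 = 10.

10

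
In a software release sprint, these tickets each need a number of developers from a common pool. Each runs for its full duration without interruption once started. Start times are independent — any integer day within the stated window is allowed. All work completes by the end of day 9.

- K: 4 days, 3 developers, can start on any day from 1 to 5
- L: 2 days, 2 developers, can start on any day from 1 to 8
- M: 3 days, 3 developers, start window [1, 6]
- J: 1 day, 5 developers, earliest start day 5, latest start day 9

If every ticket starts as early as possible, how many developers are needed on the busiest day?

Early-start schedule: K@1, L@1, M@1, J@5.
Load per day: day 1: 8, day 2: 8, day 3: 6, day 4: 3, day 5: 5, day 6: 0, day 7: 0, day 8: 0, day 9: 0.
Peak is 8.

8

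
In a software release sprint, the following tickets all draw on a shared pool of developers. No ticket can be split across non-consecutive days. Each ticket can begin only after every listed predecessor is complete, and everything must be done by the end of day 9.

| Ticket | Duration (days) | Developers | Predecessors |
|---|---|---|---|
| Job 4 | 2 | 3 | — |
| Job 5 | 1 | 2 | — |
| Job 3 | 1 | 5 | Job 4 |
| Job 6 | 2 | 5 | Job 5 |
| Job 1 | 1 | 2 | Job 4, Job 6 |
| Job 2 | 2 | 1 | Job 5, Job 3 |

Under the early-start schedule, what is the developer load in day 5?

At early start, day 5 has: Job 2.
Demand: 1 = 1.

1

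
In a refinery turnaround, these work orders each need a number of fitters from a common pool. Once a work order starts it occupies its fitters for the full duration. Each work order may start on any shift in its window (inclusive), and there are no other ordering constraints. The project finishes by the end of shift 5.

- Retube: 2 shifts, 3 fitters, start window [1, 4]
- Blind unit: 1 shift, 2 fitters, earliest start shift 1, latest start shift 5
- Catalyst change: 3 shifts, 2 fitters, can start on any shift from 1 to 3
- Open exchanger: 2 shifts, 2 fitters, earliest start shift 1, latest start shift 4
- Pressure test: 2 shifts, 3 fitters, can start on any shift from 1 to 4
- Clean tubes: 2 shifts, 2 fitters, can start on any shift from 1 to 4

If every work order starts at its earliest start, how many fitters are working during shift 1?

14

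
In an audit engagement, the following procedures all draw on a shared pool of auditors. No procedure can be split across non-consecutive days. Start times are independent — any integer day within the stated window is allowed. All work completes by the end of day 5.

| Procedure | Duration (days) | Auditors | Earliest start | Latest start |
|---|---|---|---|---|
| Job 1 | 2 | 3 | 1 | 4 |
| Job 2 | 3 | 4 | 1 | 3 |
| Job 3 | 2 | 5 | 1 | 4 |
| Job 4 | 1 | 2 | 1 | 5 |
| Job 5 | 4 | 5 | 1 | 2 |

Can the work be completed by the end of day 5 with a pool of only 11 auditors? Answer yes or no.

The minimum achievable peak is 12; 11 < 12, so no feasible schedule stays within the cap.

no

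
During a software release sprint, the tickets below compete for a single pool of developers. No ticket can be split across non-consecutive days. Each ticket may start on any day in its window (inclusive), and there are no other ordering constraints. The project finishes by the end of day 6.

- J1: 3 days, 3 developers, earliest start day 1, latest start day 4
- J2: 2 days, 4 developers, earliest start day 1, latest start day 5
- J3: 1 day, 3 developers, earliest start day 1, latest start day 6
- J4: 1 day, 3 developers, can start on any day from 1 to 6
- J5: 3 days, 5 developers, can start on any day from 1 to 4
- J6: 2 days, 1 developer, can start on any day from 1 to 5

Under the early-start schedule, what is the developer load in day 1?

19

At early start, day 1 has: J1, J2, J3, J4, J5, J6.
Demand: 3 + 4 + 3 + 3 + 5 + 1 = 19.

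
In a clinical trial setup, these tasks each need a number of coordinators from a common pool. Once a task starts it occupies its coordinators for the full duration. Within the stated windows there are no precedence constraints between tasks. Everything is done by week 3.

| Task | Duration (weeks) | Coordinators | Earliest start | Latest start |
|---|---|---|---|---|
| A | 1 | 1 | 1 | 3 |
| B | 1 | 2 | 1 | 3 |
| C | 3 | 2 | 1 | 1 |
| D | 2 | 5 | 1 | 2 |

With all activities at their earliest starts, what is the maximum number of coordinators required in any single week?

Early-start schedule: A@1, B@1, C@1, D@1.
Load per week: week 1: 10, week 2: 7, week 3: 2.
Peak is 10.

10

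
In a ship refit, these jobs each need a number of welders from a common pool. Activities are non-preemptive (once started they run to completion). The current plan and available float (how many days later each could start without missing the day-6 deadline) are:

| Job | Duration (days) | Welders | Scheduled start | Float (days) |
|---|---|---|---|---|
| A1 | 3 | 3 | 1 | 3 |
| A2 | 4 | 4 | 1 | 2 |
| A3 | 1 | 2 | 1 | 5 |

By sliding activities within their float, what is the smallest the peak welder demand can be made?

7

Early-start (A1@1, A2@1, A3@1) gives peak 9: d1:9  d2:7  d3:7  d4:4  d5:0  d6:0.
Shift A3→4.
Schedule A1@1, A2@1, A3@4: d1:7  d2:7  d3:7  d4:6  d5:0  d6:0 — peak 7.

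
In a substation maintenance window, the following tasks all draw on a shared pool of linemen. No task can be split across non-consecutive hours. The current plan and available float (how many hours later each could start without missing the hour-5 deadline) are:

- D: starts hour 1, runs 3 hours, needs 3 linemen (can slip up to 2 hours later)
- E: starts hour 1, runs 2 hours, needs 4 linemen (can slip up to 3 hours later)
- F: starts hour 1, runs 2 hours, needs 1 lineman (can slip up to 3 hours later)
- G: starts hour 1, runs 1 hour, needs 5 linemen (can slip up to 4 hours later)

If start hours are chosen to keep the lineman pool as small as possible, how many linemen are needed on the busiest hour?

7

Early-start (D@1, E@1, F@1, G@1) gives peak 13: h1:13  h2:8  h3:3  h4:0  h5:0.
Shift F→3, G→4.
Schedule D@1, E@1, F@3, G@4: h1:7  h2:7  h3:4  h4:6  h5:0 — peak 7.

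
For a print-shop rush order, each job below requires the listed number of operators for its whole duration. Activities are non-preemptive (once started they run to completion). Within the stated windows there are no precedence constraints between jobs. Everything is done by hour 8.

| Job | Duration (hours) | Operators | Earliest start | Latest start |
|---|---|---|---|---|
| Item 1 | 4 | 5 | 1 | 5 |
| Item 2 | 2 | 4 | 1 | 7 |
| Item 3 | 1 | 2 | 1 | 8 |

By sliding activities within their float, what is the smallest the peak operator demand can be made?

Early-start (Item 1@1, Item 2@1, Item 3@1) gives peak 11: h1:11  h2:9  h3:5  h4:5  h5:0  h6:0  h7:0  h8:0.
Shift Item 2→5, Item 3→7.
Schedule Item 1@1, Item 2@5, Item 3@7: h1:5  h2:5  h3:5  h4:5  h5:4  h6:4  h7:2  h8:0 — peak 5.

5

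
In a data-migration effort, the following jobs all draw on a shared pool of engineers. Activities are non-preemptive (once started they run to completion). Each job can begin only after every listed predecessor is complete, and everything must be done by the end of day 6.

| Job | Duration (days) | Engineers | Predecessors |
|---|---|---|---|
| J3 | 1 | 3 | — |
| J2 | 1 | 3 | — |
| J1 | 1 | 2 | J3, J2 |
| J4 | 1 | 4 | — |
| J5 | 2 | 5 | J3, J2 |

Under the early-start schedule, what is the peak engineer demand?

10

Early-start schedule: J3@1, J2@1, J1@2, J4@1, J5@2.
Load per day: day 1: 10, day 2: 7, day 3: 5, day 4: 0, day 5: 0, day 6: 0.
Peak is 10.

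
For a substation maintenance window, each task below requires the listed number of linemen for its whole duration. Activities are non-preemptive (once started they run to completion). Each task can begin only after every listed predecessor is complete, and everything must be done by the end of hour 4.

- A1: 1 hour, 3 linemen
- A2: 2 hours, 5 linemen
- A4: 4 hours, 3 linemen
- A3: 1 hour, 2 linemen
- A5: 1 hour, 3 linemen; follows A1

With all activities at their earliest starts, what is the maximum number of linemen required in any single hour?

13

Early-start schedule: A1@1, A2@1, A4@1, A3@1, A5@2.
Load per hour: hour 1: 13, hour 2: 11, hour 3: 3, hour 4: 3.
Peak is 13.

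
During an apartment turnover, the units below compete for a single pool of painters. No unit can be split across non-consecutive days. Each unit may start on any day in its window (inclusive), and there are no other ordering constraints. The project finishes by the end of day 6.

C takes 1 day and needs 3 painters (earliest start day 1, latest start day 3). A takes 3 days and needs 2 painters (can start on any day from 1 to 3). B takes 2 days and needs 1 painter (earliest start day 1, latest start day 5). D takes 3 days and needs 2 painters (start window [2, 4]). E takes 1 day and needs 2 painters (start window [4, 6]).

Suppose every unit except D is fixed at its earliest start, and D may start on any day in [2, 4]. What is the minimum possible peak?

D@2: d1:6  d2:5  d3:4  d4:4  d5:0  d6:0 → peak 6
D@3: d1:6  d2:3  d3:4  d4:4  d5:2  d6:0 → peak 6
D@4: d1:6  d2:3  d3:2  d4:4  d5:2  d6:2 → peak 6
Best is D@2, peak 6.

6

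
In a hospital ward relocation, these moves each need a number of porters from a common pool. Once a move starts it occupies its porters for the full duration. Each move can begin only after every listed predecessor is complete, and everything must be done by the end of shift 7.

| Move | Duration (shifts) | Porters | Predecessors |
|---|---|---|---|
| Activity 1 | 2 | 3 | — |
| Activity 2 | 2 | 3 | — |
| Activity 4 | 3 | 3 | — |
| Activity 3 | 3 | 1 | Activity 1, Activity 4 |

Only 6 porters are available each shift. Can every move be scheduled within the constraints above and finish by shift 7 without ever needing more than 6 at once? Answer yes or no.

yes

Schedule Activity 1@1, Activity 2@3, Activity 4@1, Activity 3@4: s1:6  s2:6  s3:6  s4:4  s5:1  s6:1  s7:0 — peak 6 ≤ 6.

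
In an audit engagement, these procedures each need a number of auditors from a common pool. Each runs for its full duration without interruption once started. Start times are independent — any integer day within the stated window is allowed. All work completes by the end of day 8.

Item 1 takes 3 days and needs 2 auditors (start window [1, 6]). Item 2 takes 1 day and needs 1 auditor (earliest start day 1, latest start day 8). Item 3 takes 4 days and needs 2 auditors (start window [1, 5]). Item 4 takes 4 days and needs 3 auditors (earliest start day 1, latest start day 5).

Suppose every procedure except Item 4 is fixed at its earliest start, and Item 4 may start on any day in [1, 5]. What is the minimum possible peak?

Item 4@1: d1:8  d2:7  d3:7  d4:5  d5:0  d6:0  d7:0  d8:0 → peak 8
Item 4@2: d1:5  d2:7  d3:7  d4:5  d5:3  d6:0  d7:0  d8:0 → peak 7
Item 4@3: d1:5  d2:4  d3:7  d4:5  d5:3  d6:3  d7:0  d8:0 → peak 7
Item 4@4: d1:5  d2:4  d3:4  d4:5  d5:3  d6:3  d7:3  d8:0 → peak 5
Item 4@5: d1:5  d2:4  d3:4  d4:2  d5:3  d6:3  d7:3  d8:3 → peak 5
Best is Item 4@4, peak 5.

5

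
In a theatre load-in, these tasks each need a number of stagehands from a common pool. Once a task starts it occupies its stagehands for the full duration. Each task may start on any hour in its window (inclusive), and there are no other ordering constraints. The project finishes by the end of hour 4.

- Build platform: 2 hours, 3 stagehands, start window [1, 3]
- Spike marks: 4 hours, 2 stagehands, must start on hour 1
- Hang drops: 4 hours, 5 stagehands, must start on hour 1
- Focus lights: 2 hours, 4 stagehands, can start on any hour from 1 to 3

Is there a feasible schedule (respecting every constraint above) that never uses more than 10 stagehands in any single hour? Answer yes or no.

Total stagehand-hours = 42; over 4 hours the average is 42/4 > 10, so some hour must exceed 10.

no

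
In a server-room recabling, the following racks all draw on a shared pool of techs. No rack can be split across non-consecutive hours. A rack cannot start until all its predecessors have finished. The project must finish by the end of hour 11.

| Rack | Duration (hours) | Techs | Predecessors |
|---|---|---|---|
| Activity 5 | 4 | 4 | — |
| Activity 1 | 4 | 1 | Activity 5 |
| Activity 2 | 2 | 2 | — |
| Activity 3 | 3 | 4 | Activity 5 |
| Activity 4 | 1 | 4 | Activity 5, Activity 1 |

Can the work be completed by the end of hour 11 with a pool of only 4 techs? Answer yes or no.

The minimum achievable peak is 5; 4 < 5, so no feasible schedule stays within the cap.

no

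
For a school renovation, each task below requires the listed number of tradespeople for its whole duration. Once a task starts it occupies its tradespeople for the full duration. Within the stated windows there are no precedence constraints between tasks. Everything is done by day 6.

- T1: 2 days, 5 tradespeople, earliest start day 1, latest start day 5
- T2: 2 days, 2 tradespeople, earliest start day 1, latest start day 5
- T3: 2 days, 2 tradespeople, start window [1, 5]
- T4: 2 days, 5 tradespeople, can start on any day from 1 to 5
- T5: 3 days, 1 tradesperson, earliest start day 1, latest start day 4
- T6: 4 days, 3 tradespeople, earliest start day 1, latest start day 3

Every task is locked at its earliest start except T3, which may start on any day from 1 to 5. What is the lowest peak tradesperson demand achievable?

T3@1: d1:18  d2:18  d3:4  d4:3  d5:0  d6:0 → peak 18
T3@2: d1:16  d2:18  d3:6  d4:3  d5:0  d6:0 → peak 18
T3@3: d1:16  d2:16  d3:6  d4:5  d5:0  d6:0 → peak 16
T3@4: d1:16  d2:16  d3:4  d4:5  d5:2  d6:0 → peak 16
T3@5: d1:16  d2:16  d3:4  d4:3  d5:2  d6:2 → peak 16
Best is T3@3, peak 16.

16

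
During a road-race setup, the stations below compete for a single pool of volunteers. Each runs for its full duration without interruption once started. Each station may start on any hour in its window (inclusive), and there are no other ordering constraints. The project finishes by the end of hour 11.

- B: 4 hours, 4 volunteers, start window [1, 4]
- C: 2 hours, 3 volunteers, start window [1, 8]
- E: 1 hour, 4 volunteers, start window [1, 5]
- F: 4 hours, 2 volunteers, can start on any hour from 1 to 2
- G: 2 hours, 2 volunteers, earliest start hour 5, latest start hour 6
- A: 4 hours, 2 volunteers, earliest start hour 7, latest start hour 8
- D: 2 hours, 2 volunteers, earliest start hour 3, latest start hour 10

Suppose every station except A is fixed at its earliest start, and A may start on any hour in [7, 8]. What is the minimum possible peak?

A@7: h1:13  h2:9  h3:8  h4:8  h5:2  h6:2  h7:2  h8:2  h9:2  h10:2  h11:0 → peak 13
A@8: h1:13  h2:9  h3:8  h4:8  h5:2  h6:2  h7:0  h8:2  h9:2  h10:2  h11:2 → peak 13
Best is A@7, peak 13.

13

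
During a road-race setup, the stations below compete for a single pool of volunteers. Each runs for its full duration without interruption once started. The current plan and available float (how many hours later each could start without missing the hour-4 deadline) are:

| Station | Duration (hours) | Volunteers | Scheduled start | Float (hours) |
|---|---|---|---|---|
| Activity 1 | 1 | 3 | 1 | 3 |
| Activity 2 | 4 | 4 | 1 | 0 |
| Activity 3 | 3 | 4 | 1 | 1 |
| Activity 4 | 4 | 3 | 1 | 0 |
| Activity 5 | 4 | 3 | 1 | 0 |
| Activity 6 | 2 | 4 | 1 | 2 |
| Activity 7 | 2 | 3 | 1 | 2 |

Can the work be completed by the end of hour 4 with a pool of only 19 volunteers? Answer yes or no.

yes

Schedule Activity 1@1, Activity 2@1, Activity 3@2, Activity 4@1, Activity 5@1, Activity 6@1, Activity 7@3: h1:17  h2:18  h3:17  h4:17 — peak 18 ≤ 19.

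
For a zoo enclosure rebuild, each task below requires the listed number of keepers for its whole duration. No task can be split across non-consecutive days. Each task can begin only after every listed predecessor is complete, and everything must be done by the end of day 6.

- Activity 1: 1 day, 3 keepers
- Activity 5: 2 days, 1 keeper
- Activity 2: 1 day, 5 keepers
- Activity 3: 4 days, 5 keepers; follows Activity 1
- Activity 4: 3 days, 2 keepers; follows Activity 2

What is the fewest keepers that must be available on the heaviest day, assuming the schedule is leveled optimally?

Early-start (Activity 1@1, Activity 5@1, Activity 2@1, Activity 3@2, Activity 4@2) gives peak 9: d1:9  d2:8  d3:7  d4:7  d5:5  d6:0.
Shift Activity 2→2, Activity 3→3, Activity 4→3.
Schedule Activity 1@1, Activity 5@1, Activity 2@2, Activity 3@3, Activity 4@3: d1:4  d2:6  d3:7  d4:7  d5:7  d6:5 — peak 7.

7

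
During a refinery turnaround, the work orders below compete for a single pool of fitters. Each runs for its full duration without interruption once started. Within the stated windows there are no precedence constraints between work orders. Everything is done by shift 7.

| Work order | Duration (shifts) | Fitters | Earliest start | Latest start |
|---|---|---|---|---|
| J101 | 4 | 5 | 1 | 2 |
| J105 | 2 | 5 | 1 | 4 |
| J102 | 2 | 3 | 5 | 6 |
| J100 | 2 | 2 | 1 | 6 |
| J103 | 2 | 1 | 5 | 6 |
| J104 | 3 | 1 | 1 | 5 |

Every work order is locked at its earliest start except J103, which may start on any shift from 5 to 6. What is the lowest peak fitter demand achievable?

13

J103@5: s1:13  s2:13  s3:6  s4:5  s5:4  s6:4  s7:0 → peak 13
J103@6: s1:13  s2:13  s3:6  s4:5  s5:3  s6:4  s7:1 → peak 13
Best is J103@5, peak 13.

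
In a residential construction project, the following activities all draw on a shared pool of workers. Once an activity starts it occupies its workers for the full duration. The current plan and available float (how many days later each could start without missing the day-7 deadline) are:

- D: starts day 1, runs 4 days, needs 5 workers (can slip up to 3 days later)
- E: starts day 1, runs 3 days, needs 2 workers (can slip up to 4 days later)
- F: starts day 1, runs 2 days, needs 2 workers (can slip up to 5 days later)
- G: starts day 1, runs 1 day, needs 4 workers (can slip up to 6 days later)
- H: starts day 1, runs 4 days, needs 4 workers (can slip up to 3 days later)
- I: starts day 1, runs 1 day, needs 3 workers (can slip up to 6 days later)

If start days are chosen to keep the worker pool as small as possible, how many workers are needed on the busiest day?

9

Early-start (D@1, E@1, F@1, G@1, H@1, I@1) gives peak 20: d1:20  d2:13  d3:11  d4:9  d5:0  d6:0  d7:0.
Shift G→5, H→4, I→6.
Schedule D@1, E@1, F@1, G@5, H@4, I@6: d1:9  d2:9  d3:7  d4:9  d5:8  d6:7  d7:4 — peak 9.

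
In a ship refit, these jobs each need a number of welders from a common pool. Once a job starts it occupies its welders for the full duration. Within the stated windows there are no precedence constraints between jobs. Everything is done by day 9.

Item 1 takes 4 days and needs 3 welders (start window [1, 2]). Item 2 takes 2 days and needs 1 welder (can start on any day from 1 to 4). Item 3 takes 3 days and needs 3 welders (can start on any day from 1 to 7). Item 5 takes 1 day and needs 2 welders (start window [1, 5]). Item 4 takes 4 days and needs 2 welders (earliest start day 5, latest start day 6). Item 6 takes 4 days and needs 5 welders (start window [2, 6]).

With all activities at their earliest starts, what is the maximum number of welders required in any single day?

Early-start schedule: Item 1@1, Item 2@1, Item 3@1, Item 5@1, Item 4@5, Item 6@2.
Load per day: day 1: 9, day 2: 12, day 3: 11, day 4: 8, day 5: 7, day 6: 2, day 7: 2, day 8: 2, day 9: 0.
Peak is 12.

12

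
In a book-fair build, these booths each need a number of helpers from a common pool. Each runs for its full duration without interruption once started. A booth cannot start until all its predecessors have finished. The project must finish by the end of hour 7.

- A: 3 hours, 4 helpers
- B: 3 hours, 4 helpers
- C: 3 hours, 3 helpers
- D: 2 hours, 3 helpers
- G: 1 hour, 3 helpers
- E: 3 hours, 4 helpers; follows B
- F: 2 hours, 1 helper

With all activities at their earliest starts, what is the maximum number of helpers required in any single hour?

Early-start schedule: A@1, B@1, C@1, D@1, G@1, E@4, F@1.
Load per hour: hour 1: 18, hour 2: 15, hour 3: 11, hour 4: 4, hour 5: 4, hour 6: 4, hour 7: 0.
Peak is 18.

18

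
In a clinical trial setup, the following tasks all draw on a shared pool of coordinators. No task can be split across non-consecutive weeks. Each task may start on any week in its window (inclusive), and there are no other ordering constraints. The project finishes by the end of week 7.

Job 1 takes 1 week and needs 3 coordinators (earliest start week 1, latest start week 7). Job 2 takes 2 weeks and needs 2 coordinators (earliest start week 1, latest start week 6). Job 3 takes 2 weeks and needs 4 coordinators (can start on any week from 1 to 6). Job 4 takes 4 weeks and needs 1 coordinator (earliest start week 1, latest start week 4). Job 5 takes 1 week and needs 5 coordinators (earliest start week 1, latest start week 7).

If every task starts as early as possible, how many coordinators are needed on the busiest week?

Early-start schedule: Job 1@1, Job 2@1, Job 3@1, Job 4@1, Job 5@1.
Load per week: week 1: 15, week 2: 7, week 3: 1, week 4: 1, week 5: 0, week 6: 0, week 7: 0.
Peak is 15.

15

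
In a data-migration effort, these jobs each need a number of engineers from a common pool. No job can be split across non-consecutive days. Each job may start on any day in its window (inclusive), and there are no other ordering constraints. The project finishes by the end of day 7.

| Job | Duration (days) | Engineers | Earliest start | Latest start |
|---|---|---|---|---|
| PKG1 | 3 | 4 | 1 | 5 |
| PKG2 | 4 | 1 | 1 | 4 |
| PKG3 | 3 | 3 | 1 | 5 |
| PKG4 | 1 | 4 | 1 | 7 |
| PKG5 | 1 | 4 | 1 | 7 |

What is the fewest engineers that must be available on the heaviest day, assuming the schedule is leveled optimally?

Early-start (PKG1@1, PKG2@1, PKG3@1, PKG4@1, PKG5@1) gives peak 16: d1:16  d2:8  d3:8  d4:1  d5:0  d6:0  d7:0.
Shift PKG3→4, PKG4→5, PKG5→6.
Schedule PKG1@1, PKG2@1, PKG3@4, PKG4@5, PKG5@6: d1:5  d2:5  d3:5  d4:4  d5:7  d6:7  d7:0 — peak 7.

7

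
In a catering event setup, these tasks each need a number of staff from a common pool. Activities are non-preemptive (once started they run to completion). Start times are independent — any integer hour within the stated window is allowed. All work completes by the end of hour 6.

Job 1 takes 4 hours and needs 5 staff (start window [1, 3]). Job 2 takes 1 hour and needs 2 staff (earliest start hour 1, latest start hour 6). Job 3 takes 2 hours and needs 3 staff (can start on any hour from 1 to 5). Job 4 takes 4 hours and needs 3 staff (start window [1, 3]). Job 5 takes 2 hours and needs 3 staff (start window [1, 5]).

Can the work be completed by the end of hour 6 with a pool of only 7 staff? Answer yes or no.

no

Total staffer-hours = 46; over 6 hours the average is 46/6 > 7, so some hour must exceed 7.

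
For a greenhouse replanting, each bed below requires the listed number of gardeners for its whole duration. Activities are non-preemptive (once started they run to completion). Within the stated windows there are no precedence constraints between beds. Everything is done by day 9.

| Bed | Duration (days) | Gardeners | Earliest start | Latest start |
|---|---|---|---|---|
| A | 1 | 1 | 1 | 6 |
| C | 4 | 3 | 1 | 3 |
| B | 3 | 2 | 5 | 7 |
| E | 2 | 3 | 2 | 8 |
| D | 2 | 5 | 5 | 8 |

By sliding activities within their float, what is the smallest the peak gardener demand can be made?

Early-start (A@1, C@1, B@5, E@2, D@5) gives peak 7: d1:4  d2:6  d3:6  d4:3  d5:7  d6:7  d7:2  d8:0  d9:0.
Shift E→5, D→8.
Schedule A@1, C@1, B@5, E@5, D@8: d1:4  d2:3  d3:3  d4:3  d5:5  d6:5  d7:2  d8:5  d9:5 — peak 5.

5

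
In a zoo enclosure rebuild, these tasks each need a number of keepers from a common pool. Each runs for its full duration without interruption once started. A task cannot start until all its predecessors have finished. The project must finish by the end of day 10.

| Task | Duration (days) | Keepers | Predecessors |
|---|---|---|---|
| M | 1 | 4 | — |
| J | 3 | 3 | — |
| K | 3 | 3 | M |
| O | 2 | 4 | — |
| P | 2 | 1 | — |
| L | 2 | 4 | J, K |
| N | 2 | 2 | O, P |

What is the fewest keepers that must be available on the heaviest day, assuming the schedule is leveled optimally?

6

Early-start (M@1, J@1, K@2, O@1, P@1, L@5, N@3) gives peak 12: d1:12  d2:11  d3:8  d4:5  d5:4  d6:4  d7:0  d8:0  d9:0  d10:0.
Shift J→2, O→5, P→5, L→7, N→7.
Schedule M@1, J@2, K@2, O@5, P@5, L@7, N@7: d1:4  d2:6  d3:6  d4:6  d5:5  d6:5  d7:6  d8:6  d9:0  d10:0 — peak 6.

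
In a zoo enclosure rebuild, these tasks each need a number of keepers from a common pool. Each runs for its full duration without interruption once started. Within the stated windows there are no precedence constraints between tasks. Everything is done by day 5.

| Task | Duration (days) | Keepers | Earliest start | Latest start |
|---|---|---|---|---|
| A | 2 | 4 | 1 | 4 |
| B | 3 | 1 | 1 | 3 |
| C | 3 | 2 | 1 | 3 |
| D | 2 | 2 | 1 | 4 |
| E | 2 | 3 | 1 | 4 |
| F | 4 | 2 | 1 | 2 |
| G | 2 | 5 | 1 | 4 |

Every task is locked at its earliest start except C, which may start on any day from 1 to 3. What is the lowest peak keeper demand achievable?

C@1: d1:19  d2:19  d3:5  d4:2  d5:0 → peak 19
C@2: d1:17  d2:19  d3:5  d4:4  d5:0 → peak 19
C@3: d1:17  d2:17  d3:5  d4:4  d5:2 → peak 17
Best is C@3, peak 17.

17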